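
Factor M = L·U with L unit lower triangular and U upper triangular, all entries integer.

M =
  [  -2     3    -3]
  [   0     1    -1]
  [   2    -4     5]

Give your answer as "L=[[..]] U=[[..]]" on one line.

L=[[1,0,0],[0,1,0],[-1,-1,1]] U=[[-2,3,-3],[0,1,-1],[0,0,1]]

  row1 -= 0·row0 → [0,1,-1]
  row2 -= -1·row0 → [0,-1,2]
  row2 -= -1·row1 → [0,0,1]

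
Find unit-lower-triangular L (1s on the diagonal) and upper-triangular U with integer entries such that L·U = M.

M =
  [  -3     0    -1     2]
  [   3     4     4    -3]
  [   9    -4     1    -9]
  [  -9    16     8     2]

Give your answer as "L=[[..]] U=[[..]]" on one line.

L=[[1,0,0,0],[-1,1,0,0],[-3,-1,1,0],[3,4,-1,1]] U=[[-3,0,-1,2],[0,4,3,-1],[0,0,1,-4],[0,0,0,-4]]

  row1 -= -1·row0 → [0,4,3,-1]
  row2 -= -3·row0 → [0,-4,-2,-3]
  row3 -= 3·row0 → [0,16,11,-4]
  row2 -= -1·row1 → [0,0,1,-4]
  row3 -= 4·row1 → [0,0,-1,0]
  row3 -= -1·row2 → [0,0,0,-4]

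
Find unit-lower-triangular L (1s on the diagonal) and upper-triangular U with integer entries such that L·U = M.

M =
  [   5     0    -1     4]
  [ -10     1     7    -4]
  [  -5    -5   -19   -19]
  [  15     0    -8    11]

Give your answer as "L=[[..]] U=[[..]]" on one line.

L=[[1,0,0,0],[-2,1,0,0],[-1,-5,1,0],[3,0,-1,1]] U=[[5,0,-1,4],[0,1,5,4],[0,0,5,5],[0,0,0,4]]

  R1 -= -2·R0 → [0,1,5,4]
  R2 -= -1·R0 → [0,-5,-20,-15]
  R3 -= 3·R0 → [0,0,-5,-1]
  R2 -= -5·R1 → [0,0,5,5]
  R3 -= 0·R1 → [0,0,-5,-1]
  R3 -= -1·R2 → [0,0,0,4]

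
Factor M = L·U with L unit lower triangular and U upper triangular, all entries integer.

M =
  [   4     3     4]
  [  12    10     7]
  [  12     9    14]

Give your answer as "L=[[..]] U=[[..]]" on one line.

L=[[1,0,0],[3,1,0],[3,0,1]] U=[[4,3,4],[0,1,-5],[0,0,2]]

  row1 -= 3·row0 → [0,1,-5]
  row2 -= 3·row0 → [0,0,2]
  row2 -= 0·row1 → [0,0,2]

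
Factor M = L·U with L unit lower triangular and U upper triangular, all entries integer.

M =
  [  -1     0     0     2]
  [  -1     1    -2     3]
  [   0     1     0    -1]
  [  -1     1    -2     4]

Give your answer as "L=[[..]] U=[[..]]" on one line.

L=[[1,0,0,0],[1,1,0,0],[0,1,1,0],[1,1,0,1]] U=[[-1,0,0,2],[0,1,-2,1],[0,0,2,-2],[0,0,0,1]]

  r1 -= 1·r0 → [0,1,-2,1]
  r2 -= 0·r0 → [0,1,0,-1]
  r3 -= 1·r0 → [0,1,-2,2]
  r2 -= 1·r1 → [0,0,2,-2]
  r3 -= 1·r1 → [0,0,0,1]
  r3 -= 0·r2 → [0,0,0,1]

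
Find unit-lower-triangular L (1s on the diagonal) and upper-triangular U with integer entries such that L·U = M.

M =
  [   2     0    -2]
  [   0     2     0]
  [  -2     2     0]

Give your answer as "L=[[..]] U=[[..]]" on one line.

L=[[1,0,0],[0,1,0],[-1,1,1]] U=[[2,0,-2],[0,2,0],[0,0,-2]]

  R1 -= 0·R0 → [0,2,0]
  R2 -= -1·R0 → [0,2,-2]
  R2 -= 1·R1 → [0,0,-2]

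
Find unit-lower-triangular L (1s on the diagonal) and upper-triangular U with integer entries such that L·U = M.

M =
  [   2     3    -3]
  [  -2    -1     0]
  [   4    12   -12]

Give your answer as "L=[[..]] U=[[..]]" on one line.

L=[[1,0,0],[-1,1,0],[2,3,1]] U=[[2,3,-3],[0,2,-3],[0,0,3]]

  row1 -= -1·row0 → [0,2,-3]
  row2 -= 2·row0 → [0,6,-6]
  row2 -= 3·row1 → [0,0,3]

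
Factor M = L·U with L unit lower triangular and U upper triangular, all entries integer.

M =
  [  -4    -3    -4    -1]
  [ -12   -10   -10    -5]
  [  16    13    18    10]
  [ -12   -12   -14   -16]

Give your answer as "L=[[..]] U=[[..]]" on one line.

L=[[1,0,0,0],[3,1,0,0],[-4,-1,1,0],[3,3,-2,1]] U=[[-4,-3,-4,-1],[0,-1,2,-2],[0,0,4,4],[0,0,0,1]]

  R1 -= 3·R0 → [0,-1,2,-2]
  R2 -= -4·R0 → [0,1,2,6]
  R3 -= 3·R0 → [0,-3,-2,-13]
  R2 -= -1·R1 → [0,0,4,4]
  R3 -= 3·R1 → [0,0,-8,-7]
  R3 -= -2·R2 → [0,0,0,1]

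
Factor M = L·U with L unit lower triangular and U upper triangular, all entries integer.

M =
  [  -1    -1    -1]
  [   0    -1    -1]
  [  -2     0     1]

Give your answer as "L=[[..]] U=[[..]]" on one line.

  R1 -= 0·R0 → [0,-1,-1]
  R2 -= 2·R0 → [0,2,3]
  R2 -= -2·R1 → [0,0,1]

L=[[1,0,0],[0,1,0],[2,-2,1]] U=[[-1,-1,-1],[0,-1,-1],[0,0,1]]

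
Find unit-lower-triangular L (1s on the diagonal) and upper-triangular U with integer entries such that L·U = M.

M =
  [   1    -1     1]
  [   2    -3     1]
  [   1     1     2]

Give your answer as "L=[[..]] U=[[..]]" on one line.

  row1 -= 2·row0 → [0,-1,-1]
  row2 -= 1·row0 → [0,2,1]
  row2 -= -2·row1 → [0,0,-1]

L=[[1,0,0],[2,1,0],[1,-2,1]] U=[[1,-1,1],[0,-1,-1],[0,0,-1]]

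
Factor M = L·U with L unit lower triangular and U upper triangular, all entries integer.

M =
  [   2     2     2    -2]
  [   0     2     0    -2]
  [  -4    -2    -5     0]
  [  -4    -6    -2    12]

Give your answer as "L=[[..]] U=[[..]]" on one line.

L=[[1,0,0,0],[0,1,0,0],[-2,1,1,0],[-2,-1,-2,1]] U=[[2,2,2,-2],[0,2,0,-2],[0,0,-1,-2],[0,0,0,2]]

  r1 -= 0·r0 → [0,2,0,-2]
  r2 -= -2·r0 → [0,2,-1,-4]
  r3 -= -2·r0 → [0,-2,2,8]
  r2 -= 1·r1 → [0,0,-1,-2]
  r3 -= -1·r1 → [0,0,2,6]
  r3 -= -2·r2 → [0,0,0,2]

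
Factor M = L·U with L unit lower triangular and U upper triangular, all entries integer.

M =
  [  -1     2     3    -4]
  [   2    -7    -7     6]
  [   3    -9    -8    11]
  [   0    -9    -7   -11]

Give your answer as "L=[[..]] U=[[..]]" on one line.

L=[[1,0,0,0],[-2,1,0,0],[-3,1,1,0],[0,3,-2,1]] U=[[-1,2,3,-4],[0,-3,-1,-2],[0,0,2,1],[0,0,0,-3]]

  r1 -= -2·r0 → [0,-3,-1,-2]
  r2 -= -3·r0 → [0,-3,1,-1]
  r3 -= 0·r0 → [0,-9,-7,-11]
  r2 -= 1·r1 → [0,0,2,1]
  r3 -= 3·r1 → [0,0,-4,-5]
  r3 -= -2·r2 → [0,0,0,-3]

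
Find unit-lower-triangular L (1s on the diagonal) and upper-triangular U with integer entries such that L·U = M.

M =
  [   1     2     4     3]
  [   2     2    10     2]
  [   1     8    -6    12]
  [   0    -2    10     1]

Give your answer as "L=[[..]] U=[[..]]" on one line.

  row1 -= 2·row0 → [0,-2,2,-4]
  row2 -= 1·row0 → [0,6,-10,9]
  row3 -= 0·row0 → [0,-2,10,1]
  row2 -= -3·row1 → [0,0,-4,-3]
  row3 -= 1·row1 → [0,0,8,5]
  row3 -= -2·row2 → [0,0,0,-1]

L=[[1,0,0,0],[2,1,0,0],[1,-3,1,0],[0,1,-2,1]] U=[[1,2,4,3],[0,-2,2,-4],[0,0,-4,-3],[0,0,0,-1]]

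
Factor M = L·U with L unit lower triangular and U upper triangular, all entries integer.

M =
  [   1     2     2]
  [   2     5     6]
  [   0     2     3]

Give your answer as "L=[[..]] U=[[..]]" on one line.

  row1 -= 2·row0 → [0,1,2]
  row2 -= 0·row0 → [0,2,3]
  row2 -= 2·row1 → [0,0,-1]

L=[[1,0,0],[2,1,0],[0,2,1]] U=[[1,2,2],[0,1,2],[0,0,-1]]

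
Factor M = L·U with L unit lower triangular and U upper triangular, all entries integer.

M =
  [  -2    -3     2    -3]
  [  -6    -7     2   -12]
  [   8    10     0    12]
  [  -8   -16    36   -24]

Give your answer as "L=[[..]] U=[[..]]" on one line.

  R1 -= 3·R0 → [0,2,-4,-3]
  R2 -= -4·R0 → [0,-2,8,0]
  R3 -= 4·R0 → [0,-4,28,-12]
  R2 -= -1·R1 → [0,0,4,-3]
  R3 -= -2·R1 → [0,0,20,-18]
  R3 -= 5·R2 → [0,0,0,-3]

L=[[1,0,0,0],[3,1,0,0],[-4,-1,1,0],[4,-2,5,1]] U=[[-2,-3,2,-3],[0,2,-4,-3],[0,0,4,-3],[0,0,0,-3]]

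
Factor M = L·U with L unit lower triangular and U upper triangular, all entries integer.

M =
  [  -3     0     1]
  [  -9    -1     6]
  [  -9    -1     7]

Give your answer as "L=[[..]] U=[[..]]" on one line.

  r1 -= 3·r0 → [0,-1,3]
  r2 -= 3·r0 → [0,-1,4]
  r2 -= 1·r1 → [0,0,1]

L=[[1,0,0],[3,1,0],[3,1,1]] U=[[-3,0,1],[0,-1,3],[0,0,1]]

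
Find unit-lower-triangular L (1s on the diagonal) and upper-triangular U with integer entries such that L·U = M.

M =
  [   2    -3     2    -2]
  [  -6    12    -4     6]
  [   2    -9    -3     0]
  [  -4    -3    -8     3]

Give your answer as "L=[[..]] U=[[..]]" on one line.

L=[[1,0,0,0],[-3,1,0,0],[1,-2,1,0],[-2,-3,-2,1]] U=[[2,-3,2,-2],[0,3,2,0],[0,0,-1,2],[0,0,0,3]]

  R1 -= -3·R0 → [0,3,2,0]
  R2 -= 1·R0 → [0,-6,-5,2]
  R3 -= -2·R0 → [0,-9,-4,-1]
  R2 -= -2·R1 → [0,0,-1,2]
  R3 -= -3·R1 → [0,0,2,-1]
  R3 -= -2·R2 → [0,0,0,3]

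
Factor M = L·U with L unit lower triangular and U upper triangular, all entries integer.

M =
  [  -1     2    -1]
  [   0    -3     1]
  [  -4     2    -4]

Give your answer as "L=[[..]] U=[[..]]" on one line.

L=[[1,0,0],[0,1,0],[4,2,1]] U=[[-1,2,-1],[0,-3,1],[0,0,-2]]

  R1 -= 0·R0 → [0,-3,1]
  R2 -= 4·R0 → [0,-6,0]
  R2 -= 2·R1 → [0,0,-2]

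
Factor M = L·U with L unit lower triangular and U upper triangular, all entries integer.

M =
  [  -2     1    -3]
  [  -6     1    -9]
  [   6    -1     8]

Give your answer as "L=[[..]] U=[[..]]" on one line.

  r1 -= 3·r0 → [0,-2,0]
  r2 -= -3·r0 → [0,2,-1]
  r2 -= -1·r1 → [0,0,-1]

L=[[1,0,0],[3,1,0],[-3,-1,1]] U=[[-2,1,-3],[0,-2,0],[0,0,-1]]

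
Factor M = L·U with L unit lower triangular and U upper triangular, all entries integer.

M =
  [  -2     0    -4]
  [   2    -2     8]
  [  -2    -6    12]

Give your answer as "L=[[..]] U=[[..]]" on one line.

L=[[1,0,0],[-1,1,0],[1,3,1]] U=[[-2,0,-4],[0,-2,4],[0,0,4]]

  row1 -= -1·row0 → [0,-2,4]
  row2 -= 1·row0 → [0,-6,16]
  row2 -= 3·row1 → [0,0,4]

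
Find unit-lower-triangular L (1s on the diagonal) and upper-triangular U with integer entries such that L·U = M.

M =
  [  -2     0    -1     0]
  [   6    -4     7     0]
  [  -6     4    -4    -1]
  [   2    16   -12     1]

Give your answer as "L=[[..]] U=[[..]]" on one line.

  R1 -= -3·R0 → [0,-4,4,0]
  R2 -= 3·R0 → [0,4,-1,-1]
  R3 -= -1·R0 → [0,16,-13,1]
  R2 -= -1·R1 → [0,0,3,-1]
  R3 -= -4·R1 → [0,0,3,1]
  R3 -= 1·R2 → [0,0,0,2]

L=[[1,0,0,0],[-3,1,0,0],[3,-1,1,0],[-1,-4,1,1]] U=[[-2,0,-1,0],[0,-4,4,0],[0,0,3,-1],[0,0,0,2]]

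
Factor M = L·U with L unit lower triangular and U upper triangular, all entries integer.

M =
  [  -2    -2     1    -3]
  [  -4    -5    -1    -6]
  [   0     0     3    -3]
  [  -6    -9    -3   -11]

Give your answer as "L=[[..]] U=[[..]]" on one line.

L=[[1,0,0,0],[2,1,0,0],[0,0,1,0],[3,3,1,1]] U=[[-2,-2,1,-3],[0,-1,-3,0],[0,0,3,-3],[0,0,0,1]]

  r1 -= 2·r0 → [0,-1,-3,0]
  r2 -= 0·r0 → [0,0,3,-3]
  r3 -= 3·r0 → [0,-3,-6,-2]
  r2 -= 0·r1 → [0,0,3,-3]
  r3 -= 3·r1 → [0,0,3,-2]
  r3 -= 1·r2 → [0,0,0,1]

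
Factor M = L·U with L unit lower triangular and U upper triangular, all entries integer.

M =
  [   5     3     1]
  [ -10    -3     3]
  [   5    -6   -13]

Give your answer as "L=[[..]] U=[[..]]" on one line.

L=[[1,0,0],[-2,1,0],[1,-3,1]] U=[[5,3,1],[0,3,5],[0,0,1]]

  r1 -= -2·r0 → [0,3,5]
  r2 -= 1·r0 → [0,-9,-14]
  r2 -= -3·r1 → [0,0,1]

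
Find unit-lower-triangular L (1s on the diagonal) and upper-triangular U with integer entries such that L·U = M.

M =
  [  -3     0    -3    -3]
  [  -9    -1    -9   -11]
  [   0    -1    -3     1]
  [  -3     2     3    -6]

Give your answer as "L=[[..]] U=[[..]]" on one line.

L=[[1,0,0,0],[3,1,0,0],[0,1,1,0],[1,-2,-2,1]] U=[[-3,0,-3,-3],[0,-1,0,-2],[0,0,-3,3],[0,0,0,-1]]

  row1 -= 3·row0 → [0,-1,0,-2]
  row2 -= 0·row0 → [0,-1,-3,1]
  row3 -= 1·row0 → [0,2,6,-3]
  row2 -= 1·row1 → [0,0,-3,3]
  row3 -= -2·row1 → [0,0,6,-7]
  row3 -= -2·row2 → [0,0,0,-1]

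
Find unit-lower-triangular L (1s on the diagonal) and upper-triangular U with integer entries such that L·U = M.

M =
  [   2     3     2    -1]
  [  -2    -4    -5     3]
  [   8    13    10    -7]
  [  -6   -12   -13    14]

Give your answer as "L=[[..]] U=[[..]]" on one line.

  row1 -= -1·row0 → [0,-1,-3,2]
  row2 -= 4·row0 → [0,1,2,-3]
  row3 -= -3·row0 → [0,-3,-7,11]
  row2 -= -1·row1 → [0,0,-1,-1]
  row3 -= 3·row1 → [0,0,2,5]
  row3 -= -2·row2 → [0,0,0,3]

L=[[1,0,0,0],[-1,1,0,0],[4,-1,1,0],[-3,3,-2,1]] U=[[2,3,2,-1],[0,-1,-3,2],[0,0,-1,-1],[0,0,0,3]]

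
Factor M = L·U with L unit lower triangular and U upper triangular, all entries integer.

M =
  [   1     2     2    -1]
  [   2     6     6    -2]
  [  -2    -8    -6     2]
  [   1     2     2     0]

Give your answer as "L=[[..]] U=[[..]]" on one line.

L=[[1,0,0,0],[2,1,0,0],[-2,-2,1,0],[1,0,0,1]] U=[[1,2,2,-1],[0,2,2,0],[0,0,2,0],[0,0,0,1]]

  row1 -= 2·row0 → [0,2,2,0]
  row2 -= -2·row0 → [0,-4,-2,0]
  row3 -= 1·row0 → [0,0,0,1]
  row2 -= -2·row1 → [0,0,2,0]
  row3 -= 0·row1 → [0,0,0,1]
  row3 -= 0·row2 → [0,0,0,1]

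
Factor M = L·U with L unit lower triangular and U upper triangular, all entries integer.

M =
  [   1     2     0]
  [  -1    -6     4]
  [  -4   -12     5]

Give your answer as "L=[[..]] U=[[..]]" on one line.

  R1 -= -1·R0 → [0,-4,4]
  R2 -= -4·R0 → [0,-4,5]
  R2 -= 1·R1 → [0,0,1]

L=[[1,0,0],[-1,1,0],[-4,1,1]] U=[[1,2,0],[0,-4,4],[0,0,1]]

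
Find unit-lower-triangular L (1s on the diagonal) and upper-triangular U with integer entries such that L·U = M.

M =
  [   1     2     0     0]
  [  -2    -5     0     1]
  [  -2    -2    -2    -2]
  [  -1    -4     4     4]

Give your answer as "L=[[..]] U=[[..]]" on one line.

L=[[1,0,0,0],[-2,1,0,0],[-2,-2,1,0],[-1,2,-2,1]] U=[[1,2,0,0],[0,-1,0,1],[0,0,-2,0],[0,0,0,2]]

  R1 -= -2·R0 → [0,-1,0,1]
  R2 -= -2·R0 → [0,2,-2,-2]
  R3 -= -1·R0 → [0,-2,4,4]
  R2 -= -2·R1 → [0,0,-2,0]
  R3 -= 2·R1 → [0,0,4,2]
  R3 -= -2·R2 → [0,0,0,2]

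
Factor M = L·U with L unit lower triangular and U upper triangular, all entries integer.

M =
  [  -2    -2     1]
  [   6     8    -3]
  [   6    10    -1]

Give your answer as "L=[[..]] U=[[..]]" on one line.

L=[[1,0,0],[-3,1,0],[-3,2,1]] U=[[-2,-2,1],[0,2,0],[0,0,2]]

  r1 -= -3·r0 → [0,2,0]
  r2 -= -3·r0 → [0,4,2]
  r2 -= 2·r1 → [0,0,2]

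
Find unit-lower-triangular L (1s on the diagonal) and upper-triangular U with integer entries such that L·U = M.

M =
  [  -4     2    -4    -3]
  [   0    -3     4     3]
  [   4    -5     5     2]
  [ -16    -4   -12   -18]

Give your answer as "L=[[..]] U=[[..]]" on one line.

  r1 -= 0·r0 → [0,-3,4,3]
  r2 -= -1·r0 → [0,-3,1,-1]
  r3 -= 4·r0 → [0,-12,4,-6]
  r2 -= 1·r1 → [0,0,-3,-4]
  r3 -= 4·r1 → [0,0,-12,-18]
  r3 -= 4·r2 → [0,0,0,-2]

L=[[1,0,0,0],[0,1,0,0],[-1,1,1,0],[4,4,4,1]] U=[[-4,2,-4,-3],[0,-3,4,3],[0,0,-3,-4],[0,0,0,-2]]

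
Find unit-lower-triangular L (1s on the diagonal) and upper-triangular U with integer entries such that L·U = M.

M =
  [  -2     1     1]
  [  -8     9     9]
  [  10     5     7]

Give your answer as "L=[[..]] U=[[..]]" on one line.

L=[[1,0,0],[4,1,0],[-5,2,1]] U=[[-2,1,1],[0,5,5],[0,0,2]]

  row1 -= 4·row0 → [0,5,5]
  row2 -= -5·row0 → [0,10,12]
  row2 -= 2·row1 → [0,0,2]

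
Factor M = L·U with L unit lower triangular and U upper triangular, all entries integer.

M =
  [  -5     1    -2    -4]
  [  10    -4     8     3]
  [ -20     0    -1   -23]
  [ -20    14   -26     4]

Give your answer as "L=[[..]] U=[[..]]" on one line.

  row1 -= -2·row0 → [0,-2,4,-5]
  row2 -= 4·row0 → [0,-4,7,-7]
  row3 -= 4·row0 → [0,10,-18,20]
  row2 -= 2·row1 → [0,0,-1,3]
  row3 -= -5·row1 → [0,0,2,-5]
  row3 -= -2·row2 → [0,0,0,1]

L=[[1,0,0,0],[-2,1,0,0],[4,2,1,0],[4,-5,-2,1]] U=[[-5,1,-2,-4],[0,-2,4,-5],[0,0,-1,3],[0,0,0,1]]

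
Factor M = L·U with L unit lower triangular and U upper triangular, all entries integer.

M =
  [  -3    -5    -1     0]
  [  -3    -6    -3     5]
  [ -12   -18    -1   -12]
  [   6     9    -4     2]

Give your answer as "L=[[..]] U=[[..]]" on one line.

  r1 -= 1·r0 → [0,-1,-2,5]
  r2 -= 4·r0 → [0,2,3,-12]
  r3 -= -2·r0 → [0,-1,-6,2]
  r2 -= -2·r1 → [0,0,-1,-2]
  r3 -= 1·r1 → [0,0,-4,-3]
  r3 -= 4·r2 → [0,0,0,5]

L=[[1,0,0,0],[1,1,0,0],[4,-2,1,0],[-2,1,4,1]] U=[[-3,-5,-1,0],[0,-1,-2,5],[0,0,-1,-2],[0,0,0,5]]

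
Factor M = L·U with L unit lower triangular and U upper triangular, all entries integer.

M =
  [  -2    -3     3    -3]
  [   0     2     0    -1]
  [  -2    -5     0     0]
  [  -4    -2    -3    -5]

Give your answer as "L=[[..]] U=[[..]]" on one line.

L=[[1,0,0,0],[0,1,0,0],[1,-1,1,0],[2,2,3,1]] U=[[-2,-3,3,-3],[0,2,0,-1],[0,0,-3,2],[0,0,0,-3]]

  R1 -= 0·R0 → [0,2,0,-1]
  R2 -= 1·R0 → [0,-2,-3,3]
  R3 -= 2·R0 → [0,4,-9,1]
  R2 -= -1·R1 → [0,0,-3,2]
  R3 -= 2·R1 → [0,0,-9,3]
  R3 -= 3·R2 → [0,0,0,-3]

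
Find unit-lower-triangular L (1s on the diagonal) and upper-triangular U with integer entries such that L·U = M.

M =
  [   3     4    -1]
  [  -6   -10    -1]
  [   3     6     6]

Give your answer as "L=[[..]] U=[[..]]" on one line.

  row1 -= -2·row0 → [0,-2,-3]
  row2 -= 1·row0 → [0,2,7]
  row2 -= -1·row1 → [0,0,4]

L=[[1,0,0],[-2,1,0],[1,-1,1]] U=[[3,4,-1],[0,-2,-3],[0,0,4]]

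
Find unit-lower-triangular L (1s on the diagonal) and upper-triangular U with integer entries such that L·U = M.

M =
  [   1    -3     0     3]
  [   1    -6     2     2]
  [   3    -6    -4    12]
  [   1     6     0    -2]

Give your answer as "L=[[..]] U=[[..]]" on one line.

  r1 -= 1·r0 → [0,-3,2,-1]
  r2 -= 3·r0 → [0,3,-4,3]
  r3 -= 1·r0 → [0,9,0,-5]
  r2 -= -1·r1 → [0,0,-2,2]
  r3 -= -3·r1 → [0,0,6,-8]
  r3 -= -3·r2 → [0,0,0,-2]

L=[[1,0,0,0],[1,1,0,0],[3,-1,1,0],[1,-3,-3,1]] U=[[1,-3,0,3],[0,-3,2,-1],[0,0,-2,2],[0,0,0,-2]]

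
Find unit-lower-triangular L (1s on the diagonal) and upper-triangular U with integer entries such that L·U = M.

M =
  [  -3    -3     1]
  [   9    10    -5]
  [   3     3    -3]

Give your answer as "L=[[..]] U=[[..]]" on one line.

L=[[1,0,0],[-3,1,0],[-1,0,1]] U=[[-3,-3,1],[0,1,-2],[0,0,-2]]

  r1 -= -3·r0 → [0,1,-2]
  r2 -= -1·r0 → [0,0,-2]
  r2 -= 0·r1 → [0,0,-2]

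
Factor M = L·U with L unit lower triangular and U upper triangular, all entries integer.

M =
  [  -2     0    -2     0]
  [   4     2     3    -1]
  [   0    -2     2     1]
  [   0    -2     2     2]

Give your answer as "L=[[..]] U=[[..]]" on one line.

L=[[1,0,0,0],[-2,1,0,0],[0,-1,1,0],[0,-1,1,1]] U=[[-2,0,-2,0],[0,2,-1,-1],[0,0,1,0],[0,0,0,1]]

  r1 -= -2·r0 → [0,2,-1,-1]
  r2 -= 0·r0 → [0,-2,2,1]
  r3 -= 0·r0 → [0,-2,2,2]
  r2 -= -1·r1 → [0,0,1,0]
  r3 -= -1·r1 → [0,0,1,1]
  r3 -= 1·r2 → [0,0,0,1]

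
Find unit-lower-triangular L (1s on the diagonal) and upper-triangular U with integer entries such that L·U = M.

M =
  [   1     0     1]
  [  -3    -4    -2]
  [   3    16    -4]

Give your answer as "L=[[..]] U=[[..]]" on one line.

L=[[1,0,0],[-3,1,0],[3,-4,1]] U=[[1,0,1],[0,-4,1],[0,0,-3]]

  row1 -= -3·row0 → [0,-4,1]
  row2 -= 3·row0 → [0,16,-7]
  row2 -= -4·row1 → [0,0,-3]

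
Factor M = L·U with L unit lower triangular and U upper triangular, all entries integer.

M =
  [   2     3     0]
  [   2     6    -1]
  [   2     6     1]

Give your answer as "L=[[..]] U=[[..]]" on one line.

L=[[1,0,0],[1,1,0],[1,1,1]] U=[[2,3,0],[0,3,-1],[0,0,2]]

  row1 -= 1·row0 → [0,3,-1]
  row2 -= 1·row0 → [0,3,1]
  row2 -= 1·row1 → [0,0,2]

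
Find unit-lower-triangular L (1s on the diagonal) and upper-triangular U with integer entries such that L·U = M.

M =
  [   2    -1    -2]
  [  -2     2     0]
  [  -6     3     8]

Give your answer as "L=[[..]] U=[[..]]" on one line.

  row1 -= -1·row0 → [0,1,-2]
  row2 -= -3·row0 → [0,0,2]
  row2 -= 0·row1 → [0,0,2]

L=[[1,0,0],[-1,1,0],[-3,0,1]] U=[[2,-1,-2],[0,1,-2],[0,0,2]]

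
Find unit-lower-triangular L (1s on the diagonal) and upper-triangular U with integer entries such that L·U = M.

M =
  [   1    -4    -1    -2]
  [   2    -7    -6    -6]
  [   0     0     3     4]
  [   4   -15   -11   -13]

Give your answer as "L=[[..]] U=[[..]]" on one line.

L=[[1,0,0,0],[2,1,0,0],[0,0,1,0],[4,1,-1,1]] U=[[1,-4,-1,-2],[0,1,-4,-2],[0,0,3,4],[0,0,0,1]]

  row1 -= 2·row0 → [0,1,-4,-2]
  row2 -= 0·row0 → [0,0,3,4]
  row3 -= 4·row0 → [0,1,-7,-5]
  row2 -= 0·row1 → [0,0,3,4]
  row3 -= 1·row1 → [0,0,-3,-3]
  row3 -= -1·row2 → [0,0,0,1]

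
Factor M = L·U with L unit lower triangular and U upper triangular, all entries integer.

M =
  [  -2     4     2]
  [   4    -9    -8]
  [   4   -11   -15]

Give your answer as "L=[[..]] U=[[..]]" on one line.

  row1 -= -2·row0 → [0,-1,-4]
  row2 -= -2·row0 → [0,-3,-11]
  row2 -= 3·row1 → [0,0,1]

L=[[1,0,0],[-2,1,0],[-2,3,1]] U=[[-2,4,2],[0,-1,-4],[0,0,1]]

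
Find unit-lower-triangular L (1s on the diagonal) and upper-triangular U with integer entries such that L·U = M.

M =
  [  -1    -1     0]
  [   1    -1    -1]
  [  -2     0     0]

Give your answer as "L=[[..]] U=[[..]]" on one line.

L=[[1,0,0],[-1,1,0],[2,-1,1]] U=[[-1,-1,0],[0,-2,-1],[0,0,-1]]

  R1 -= -1·R0 → [0,-2,-1]
  R2 -= 2·R0 → [0,2,0]
  R2 -= -1·R1 → [0,0,-1]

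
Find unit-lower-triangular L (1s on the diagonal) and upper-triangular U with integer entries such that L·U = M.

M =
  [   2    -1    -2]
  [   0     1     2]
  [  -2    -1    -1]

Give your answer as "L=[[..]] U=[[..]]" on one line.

  row1 -= 0·row0 → [0,1,2]
  row2 -= -1·row0 → [0,-2,-3]
  row2 -= -2·row1 → [0,0,1]

L=[[1,0,0],[0,1,0],[-1,-2,1]] U=[[2,-1,-2],[0,1,2],[0,0,1]]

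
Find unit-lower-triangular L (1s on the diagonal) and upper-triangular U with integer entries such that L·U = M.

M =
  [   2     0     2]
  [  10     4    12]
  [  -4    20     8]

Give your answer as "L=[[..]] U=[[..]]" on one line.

L=[[1,0,0],[5,1,0],[-2,5,1]] U=[[2,0,2],[0,4,2],[0,0,2]]

  R1 -= 5·R0 → [0,4,2]
  R2 -= -2·R0 → [0,20,12]
  R2 -= 5·R1 → [0,0,2]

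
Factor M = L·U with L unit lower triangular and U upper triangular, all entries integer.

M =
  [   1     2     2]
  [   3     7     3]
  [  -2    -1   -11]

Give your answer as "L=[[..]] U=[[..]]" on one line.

  R1 -= 3·R0 → [0,1,-3]
  R2 -= -2·R0 → [0,3,-7]
  R2 -= 3·R1 → [0,0,2]

L=[[1,0,0],[3,1,0],[-2,3,1]] U=[[1,2,2],[0,1,-3],[0,0,2]]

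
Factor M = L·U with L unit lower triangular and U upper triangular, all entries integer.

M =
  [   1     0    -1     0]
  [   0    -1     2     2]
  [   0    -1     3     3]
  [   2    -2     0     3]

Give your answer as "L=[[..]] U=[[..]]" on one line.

  R1 -= 0·R0 → [0,-1,2,2]
  R2 -= 0·R0 → [0,-1,3,3]
  R3 -= 2·R0 → [0,-2,2,3]
  R2 -= 1·R1 → [0,0,1,1]
  R3 -= 2·R1 → [0,0,-2,-1]
  R3 -= -2·R2 → [0,0,0,1]

L=[[1,0,0,0],[0,1,0,0],[0,1,1,0],[2,2,-2,1]] U=[[1,0,-1,0],[0,-1,2,2],[0,0,1,1],[0,0,0,1]]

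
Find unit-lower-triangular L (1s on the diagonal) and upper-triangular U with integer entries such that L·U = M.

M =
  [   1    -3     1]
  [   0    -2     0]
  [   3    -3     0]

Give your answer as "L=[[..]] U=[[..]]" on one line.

L=[[1,0,0],[0,1,0],[3,-3,1]] U=[[1,-3,1],[0,-2,0],[0,0,-3]]

  r1 -= 0·r0 → [0,-2,0]
  r2 -= 3·r0 → [0,6,-3]
  r2 -= -3·r1 → [0,0,-3]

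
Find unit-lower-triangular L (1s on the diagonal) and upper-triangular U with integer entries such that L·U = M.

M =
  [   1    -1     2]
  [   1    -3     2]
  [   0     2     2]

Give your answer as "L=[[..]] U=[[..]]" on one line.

L=[[1,0,0],[1,1,0],[0,-1,1]] U=[[1,-1,2],[0,-2,0],[0,0,2]]

  r1 -= 1·r0 → [0,-2,0]
  r2 -= 0·r0 → [0,2,2]
  r2 -= -1·r1 → [0,0,2]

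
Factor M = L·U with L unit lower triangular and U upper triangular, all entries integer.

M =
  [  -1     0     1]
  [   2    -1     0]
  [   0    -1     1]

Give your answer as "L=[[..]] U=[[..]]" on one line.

  R1 -= -2·R0 → [0,-1,2]
  R2 -= 0·R0 → [0,-1,1]
  R2 -= 1·R1 → [0,0,-1]

L=[[1,0,0],[-2,1,0],[0,1,1]] U=[[-1,0,1],[0,-1,2],[0,0,-1]]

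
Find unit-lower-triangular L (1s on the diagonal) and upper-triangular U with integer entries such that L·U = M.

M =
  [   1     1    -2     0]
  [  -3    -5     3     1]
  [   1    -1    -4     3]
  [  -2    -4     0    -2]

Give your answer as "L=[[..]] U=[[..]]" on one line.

  r1 -= -3·r0 → [0,-2,-3,1]
  r2 -= 1·r0 → [0,-2,-2,3]
  r3 -= -2·r0 → [0,-2,-4,-2]
  r2 -= 1·r1 → [0,0,1,2]
  r3 -= 1·r1 → [0,0,-1,-3]
  r3 -= -1·r2 → [0,0,0,-1]

L=[[1,0,0,0],[-3,1,0,0],[1,1,1,0],[-2,1,-1,1]] U=[[1,1,-2,0],[0,-2,-3,1],[0,0,1,2],[0,0,0,-1]]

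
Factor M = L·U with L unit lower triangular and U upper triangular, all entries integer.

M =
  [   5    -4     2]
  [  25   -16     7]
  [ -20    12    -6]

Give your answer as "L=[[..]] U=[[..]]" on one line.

  row1 -= 5·row0 → [0,4,-3]
  row2 -= -4·row0 → [0,-4,2]
  row2 -= -1·row1 → [0,0,-1]

L=[[1,0,0],[5,1,0],[-4,-1,1]] U=[[5,-4,2],[0,4,-3],[0,0,-1]]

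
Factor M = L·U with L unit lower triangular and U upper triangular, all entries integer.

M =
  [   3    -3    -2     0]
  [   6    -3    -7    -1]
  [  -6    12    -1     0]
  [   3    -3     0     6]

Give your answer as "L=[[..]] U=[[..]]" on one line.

  R1 -= 2·R0 → [0,3,-3,-1]
  R2 -= -2·R0 → [0,6,-5,0]
  R3 -= 1·R0 → [0,0,2,6]
  R2 -= 2·R1 → [0,0,1,2]
  R3 -= 0·R1 → [0,0,2,6]
  R3 -= 2·R2 → [0,0,0,2]

L=[[1,0,0,0],[2,1,0,0],[-2,2,1,0],[1,0,2,1]] U=[[3,-3,-2,0],[0,3,-3,-1],[0,0,1,2],[0,0,0,2]]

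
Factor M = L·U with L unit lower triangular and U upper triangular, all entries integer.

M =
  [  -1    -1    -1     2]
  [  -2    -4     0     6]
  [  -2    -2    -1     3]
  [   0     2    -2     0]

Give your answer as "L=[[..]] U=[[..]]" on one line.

  r1 -= 2·r0 → [0,-2,2,2]
  r2 -= 2·r0 → [0,0,1,-1]
  r3 -= 0·r0 → [0,2,-2,0]
  r2 -= 0·r1 → [0,0,1,-1]
  r3 -= -1·r1 → [0,0,0,2]
  r3 -= 0·r2 → [0,0,0,2]

L=[[1,0,0,0],[2,1,0,0],[2,0,1,0],[0,-1,0,1]] U=[[-1,-1,-1,2],[0,-2,2,2],[0,0,1,-1],[0,0,0,2]]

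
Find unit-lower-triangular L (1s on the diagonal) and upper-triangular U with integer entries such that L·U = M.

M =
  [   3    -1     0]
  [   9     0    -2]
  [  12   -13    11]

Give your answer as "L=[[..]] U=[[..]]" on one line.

L=[[1,0,0],[3,1,0],[4,-3,1]] U=[[3,-1,0],[0,3,-2],[0,0,5]]

  r1 -= 3·r0 → [0,3,-2]
  r2 -= 4·r0 → [0,-9,11]
  r2 -= -3·r1 → [0,0,5]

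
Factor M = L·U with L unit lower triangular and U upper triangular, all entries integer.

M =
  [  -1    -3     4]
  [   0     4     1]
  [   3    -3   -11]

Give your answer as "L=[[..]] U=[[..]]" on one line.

  row1 -= 0·row0 → [0,4,1]
  row2 -= -3·row0 → [0,-12,1]
  row2 -= -3·row1 → [0,0,4]

L=[[1,0,0],[0,1,0],[-3,-3,1]] U=[[-1,-3,4],[0,4,1],[0,0,4]]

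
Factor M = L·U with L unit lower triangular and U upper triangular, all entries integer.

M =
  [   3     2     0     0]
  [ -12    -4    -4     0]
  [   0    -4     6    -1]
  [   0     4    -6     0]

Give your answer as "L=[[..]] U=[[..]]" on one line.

L=[[1,0,0,0],[-4,1,0,0],[0,-1,1,0],[0,1,-1,1]] U=[[3,2,0,0],[0,4,-4,0],[0,0,2,-1],[0,0,0,-1]]

  r1 -= -4·r0 → [0,4,-4,0]
  r2 -= 0·r0 → [0,-4,6,-1]
  r3 -= 0·r0 → [0,4,-6,0]
  r2 -= -1·r1 → [0,0,2,-1]
  r3 -= 1·r1 → [0,0,-2,0]
  r3 -= -1·r2 → [0,0,0,-1]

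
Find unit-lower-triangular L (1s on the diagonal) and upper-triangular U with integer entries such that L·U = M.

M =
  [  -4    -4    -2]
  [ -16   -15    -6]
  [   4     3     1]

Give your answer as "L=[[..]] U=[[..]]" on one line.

L=[[1,0,0],[4,1,0],[-1,-1,1]] U=[[-4,-4,-2],[0,1,2],[0,0,1]]

  r1 -= 4·r0 → [0,1,2]
  r2 -= -1·r0 → [0,-1,-1]
  r2 -= -1·r1 → [0,0,1]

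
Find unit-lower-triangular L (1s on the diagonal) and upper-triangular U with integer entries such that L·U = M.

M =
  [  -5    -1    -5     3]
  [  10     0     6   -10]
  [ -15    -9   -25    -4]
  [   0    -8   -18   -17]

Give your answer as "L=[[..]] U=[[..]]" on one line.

L=[[1,0,0,0],[-2,1,0,0],[3,3,1,0],[0,4,-1,1]] U=[[-5,-1,-5,3],[0,-2,-4,-4],[0,0,2,-1],[0,0,0,-2]]

  r1 -= -2·r0 → [0,-2,-4,-4]
  r2 -= 3·r0 → [0,-6,-10,-13]
  r3 -= 0·r0 → [0,-8,-18,-17]
  r2 -= 3·r1 → [0,0,2,-1]
  r3 -= 4·r1 → [0,0,-2,-1]
  r3 -= -1·r2 → [0,0,0,-2]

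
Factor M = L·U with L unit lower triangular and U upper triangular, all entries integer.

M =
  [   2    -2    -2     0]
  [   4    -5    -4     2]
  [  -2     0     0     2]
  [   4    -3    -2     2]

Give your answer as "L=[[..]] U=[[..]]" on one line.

L=[[1,0,0,0],[2,1,0,0],[-1,2,1,0],[2,-1,-1,1]] U=[[2,-2,-2,0],[0,-1,0,2],[0,0,-2,-2],[0,0,0,2]]

  r1 -= 2·r0 → [0,-1,0,2]
  r2 -= -1·r0 → [0,-2,-2,2]
  r3 -= 2·r0 → [0,1,2,2]
  r2 -= 2·r1 → [0,0,-2,-2]
  r3 -= -1·r1 → [0,0,2,4]
  r3 -= -1·r2 → [0,0,0,2]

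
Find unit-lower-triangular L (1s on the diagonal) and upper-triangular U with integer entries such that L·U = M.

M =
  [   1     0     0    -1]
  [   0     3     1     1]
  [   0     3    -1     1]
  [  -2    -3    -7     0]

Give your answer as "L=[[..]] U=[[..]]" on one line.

  R1 -= 0·R0 → [0,3,1,1]
  R2 -= 0·R0 → [0,3,-1,1]
  R3 -= -2·R0 → [0,-3,-7,-2]
  R2 -= 1·R1 → [0,0,-2,0]
  R3 -= -1·R1 → [0,0,-6,-1]
  R3 -= 3·R2 → [0,0,0,-1]

L=[[1,0,0,0],[0,1,0,0],[0,1,1,0],[-2,-1,3,1]] U=[[1,0,0,-1],[0,3,1,1],[0,0,-2,0],[0,0,0,-1]]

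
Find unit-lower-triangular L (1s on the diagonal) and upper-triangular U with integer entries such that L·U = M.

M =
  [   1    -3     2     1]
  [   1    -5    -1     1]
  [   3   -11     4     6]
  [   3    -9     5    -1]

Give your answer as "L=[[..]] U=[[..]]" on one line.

L=[[1,0,0,0],[1,1,0,0],[3,1,1,0],[3,0,-1,1]] U=[[1,-3,2,1],[0,-2,-3,0],[0,0,1,3],[0,0,0,-1]]

  R1 -= 1·R0 → [0,-2,-3,0]
  R2 -= 3·R0 → [0,-2,-2,3]
  R3 -= 3·R0 → [0,0,-1,-4]
  R2 -= 1·R1 → [0,0,1,3]
  R3 -= 0·R1 → [0,0,-1,-4]
  R3 -= -1·R2 → [0,0,0,-1]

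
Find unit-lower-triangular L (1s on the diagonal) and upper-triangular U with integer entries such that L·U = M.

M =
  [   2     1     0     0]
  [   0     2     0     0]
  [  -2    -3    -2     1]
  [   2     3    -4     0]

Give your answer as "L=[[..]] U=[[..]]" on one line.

  row1 -= 0·row0 → [0,2,0,0]
  row2 -= -1·row0 → [0,-2,-2,1]
  row3 -= 1·row0 → [0,2,-4,0]
  row2 -= -1·row1 → [0,0,-2,1]
  row3 -= 1·row1 → [0,0,-4,0]
  row3 -= 2·row2 → [0,0,0,-2]

L=[[1,0,0,0],[0,1,0,0],[-1,-1,1,0],[1,1,2,1]] U=[[2,1,0,0],[0,2,0,0],[0,0,-2,1],[0,0,0,-2]]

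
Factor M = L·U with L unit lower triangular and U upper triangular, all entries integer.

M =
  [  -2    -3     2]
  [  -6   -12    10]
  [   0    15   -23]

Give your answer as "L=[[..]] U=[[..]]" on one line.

  row1 -= 3·row0 → [0,-3,4]
  row2 -= 0·row0 → [0,15,-23]
  row2 -= -5·row1 → [0,0,-3]

L=[[1,0,0],[3,1,0],[0,-5,1]] U=[[-2,-3,2],[0,-3,4],[0,0,-3]]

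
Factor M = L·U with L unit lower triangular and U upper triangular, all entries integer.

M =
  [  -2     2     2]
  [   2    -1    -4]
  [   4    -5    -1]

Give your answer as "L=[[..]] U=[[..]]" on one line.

L=[[1,0,0],[-1,1,0],[-2,-1,1]] U=[[-2,2,2],[0,1,-2],[0,0,1]]

  R1 -= -1·R0 → [0,1,-2]
  R2 -= -2·R0 → [0,-1,3]
  R2 -= -1·R1 → [0,0,1]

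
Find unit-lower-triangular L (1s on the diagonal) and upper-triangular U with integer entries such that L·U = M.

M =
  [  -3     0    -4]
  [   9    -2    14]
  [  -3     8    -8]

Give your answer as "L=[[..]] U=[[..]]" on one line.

  R1 -= -3·R0 → [0,-2,2]
  R2 -= 1·R0 → [0,8,-4]
  R2 -= -4·R1 → [0,0,4]

L=[[1,0,0],[-3,1,0],[1,-4,1]] U=[[-3,0,-4],[0,-2,2],[0,0,4]]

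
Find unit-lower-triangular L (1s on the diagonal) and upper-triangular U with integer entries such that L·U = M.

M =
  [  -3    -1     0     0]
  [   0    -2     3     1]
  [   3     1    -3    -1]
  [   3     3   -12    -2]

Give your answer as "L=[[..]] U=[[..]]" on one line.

  row1 -= 0·row0 → [0,-2,3,1]
  row2 -= -1·row0 → [0,0,-3,-1]
  row3 -= -1·row0 → [0,2,-12,-2]
  row2 -= 0·row1 → [0,0,-3,-1]
  row3 -= -1·row1 → [0,0,-9,-1]
  row3 -= 3·row2 → [0,0,0,2]

L=[[1,0,0,0],[0,1,0,0],[-1,0,1,0],[-1,-1,3,1]] U=[[-3,-1,0,0],[0,-2,3,1],[0,0,-3,-1],[0,0,0,2]]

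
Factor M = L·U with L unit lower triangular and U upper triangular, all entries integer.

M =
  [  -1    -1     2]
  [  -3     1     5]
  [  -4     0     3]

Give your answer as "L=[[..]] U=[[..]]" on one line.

  R1 -= 3·R0 → [0,4,-1]
  R2 -= 4·R0 → [0,4,-5]
  R2 -= 1·R1 → [0,0,-4]

L=[[1,0,0],[3,1,0],[4,1,1]] U=[[-1,-1,2],[0,4,-1],[0,0,-4]]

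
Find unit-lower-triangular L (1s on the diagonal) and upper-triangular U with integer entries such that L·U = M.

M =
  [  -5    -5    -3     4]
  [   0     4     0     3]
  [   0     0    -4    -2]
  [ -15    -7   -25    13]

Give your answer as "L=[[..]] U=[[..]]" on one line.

L=[[1,0,0,0],[0,1,0,0],[0,0,1,0],[3,2,4,1]] U=[[-5,-5,-3,4],[0,4,0,3],[0,0,-4,-2],[0,0,0,3]]

  r1 -= 0·r0 → [0,4,0,3]
  r2 -= 0·r0 → [0,0,-4,-2]
  r3 -= 3·r0 → [0,8,-16,1]
  r2 -= 0·r1 → [0,0,-4,-2]
  r3 -= 2·r1 → [0,0,-16,-5]
  r3 -= 4·r2 → [0,0,0,3]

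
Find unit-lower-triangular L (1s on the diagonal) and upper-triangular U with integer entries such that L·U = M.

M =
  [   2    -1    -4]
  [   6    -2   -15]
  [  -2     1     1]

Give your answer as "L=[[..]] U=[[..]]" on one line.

L=[[1,0,0],[3,1,0],[-1,0,1]] U=[[2,-1,-4],[0,1,-3],[0,0,-3]]

  row1 -= 3·row0 → [0,1,-3]
  row2 -= -1·row0 → [0,0,-3]
  row2 -= 0·row1 → [0,0,-3]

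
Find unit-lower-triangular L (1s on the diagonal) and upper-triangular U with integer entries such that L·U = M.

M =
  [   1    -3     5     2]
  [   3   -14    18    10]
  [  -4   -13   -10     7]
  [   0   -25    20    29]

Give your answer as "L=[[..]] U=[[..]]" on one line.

  row1 -= 3·row0 → [0,-5,3,4]
  row2 -= -4·row0 → [0,-25,10,15]
  row3 -= 0·row0 → [0,-25,20,29]
  row2 -= 5·row1 → [0,0,-5,-5]
  row3 -= 5·row1 → [0,0,5,9]
  row3 -= -1·row2 → [0,0,0,4]

L=[[1,0,0,0],[3,1,0,0],[-4,5,1,0],[0,5,-1,1]] U=[[1,-3,5,2],[0,-5,3,4],[0,0,-5,-5],[0,0,0,4]]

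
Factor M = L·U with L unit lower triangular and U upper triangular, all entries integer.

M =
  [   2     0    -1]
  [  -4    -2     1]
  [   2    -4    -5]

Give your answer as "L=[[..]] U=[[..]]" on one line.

  row1 -= -2·row0 → [0,-2,-1]
  row2 -= 1·row0 → [0,-4,-4]
  row2 -= 2·row1 → [0,0,-2]

L=[[1,0,0],[-2,1,0],[1,2,1]] U=[[2,0,-1],[0,-2,-1],[0,0,-2]]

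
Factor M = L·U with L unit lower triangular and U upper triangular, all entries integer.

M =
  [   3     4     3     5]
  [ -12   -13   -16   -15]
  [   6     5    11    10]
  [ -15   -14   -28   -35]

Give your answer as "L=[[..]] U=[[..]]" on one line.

L=[[1,0,0,0],[-4,1,0,0],[2,-1,1,0],[-5,2,-5,1]] U=[[3,4,3,5],[0,3,-4,5],[0,0,1,5],[0,0,0,5]]

  r1 -= -4·r0 → [0,3,-4,5]
  r2 -= 2·r0 → [0,-3,5,0]
  r3 -= -5·r0 → [0,6,-13,-10]
  r2 -= -1·r1 → [0,0,1,5]
  r3 -= 2·r1 → [0,0,-5,-20]
  r3 -= -5·r2 → [0,0,0,5]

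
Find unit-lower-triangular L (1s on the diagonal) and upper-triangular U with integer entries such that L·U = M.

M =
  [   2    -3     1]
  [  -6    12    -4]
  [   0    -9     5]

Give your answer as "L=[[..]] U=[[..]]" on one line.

L=[[1,0,0],[-3,1,0],[0,-3,1]] U=[[2,-3,1],[0,3,-1],[0,0,2]]

  row1 -= -3·row0 → [0,3,-1]
  row2 -= 0·row0 → [0,-9,5]
  row2 -= -3·row1 → [0,0,2]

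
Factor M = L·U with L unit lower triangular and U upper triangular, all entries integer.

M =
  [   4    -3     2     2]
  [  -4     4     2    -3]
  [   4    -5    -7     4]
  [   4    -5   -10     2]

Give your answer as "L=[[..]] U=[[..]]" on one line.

L=[[1,0,0,0],[-1,1,0,0],[1,-2,1,0],[1,-2,4,1]] U=[[4,-3,2,2],[0,1,4,-1],[0,0,-1,0],[0,0,0,-2]]

  r1 -= -1·r0 → [0,1,4,-1]
  r2 -= 1·r0 → [0,-2,-9,2]
  r3 -= 1·r0 → [0,-2,-12,0]
  r2 -= -2·r1 → [0,0,-1,0]
  r3 -= -2·r1 → [0,0,-4,-2]
  r3 -= 4·r2 → [0,0,0,-2]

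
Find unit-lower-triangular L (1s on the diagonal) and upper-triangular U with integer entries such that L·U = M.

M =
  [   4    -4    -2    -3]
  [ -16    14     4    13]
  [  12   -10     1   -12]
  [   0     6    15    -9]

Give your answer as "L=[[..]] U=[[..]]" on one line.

  r1 -= -4·r0 → [0,-2,-4,1]
  r2 -= 3·r0 → [0,2,7,-3]
  r3 -= 0·r0 → [0,6,15,-9]
  r2 -= -1·r1 → [0,0,3,-2]
  r3 -= -3·r1 → [0,0,3,-6]
  r3 -= 1·r2 → [0,0,0,-4]

L=[[1,0,0,0],[-4,1,0,0],[3,-1,1,0],[0,-3,1,1]] U=[[4,-4,-2,-3],[0,-2,-4,1],[0,0,3,-2],[0,0,0,-4]]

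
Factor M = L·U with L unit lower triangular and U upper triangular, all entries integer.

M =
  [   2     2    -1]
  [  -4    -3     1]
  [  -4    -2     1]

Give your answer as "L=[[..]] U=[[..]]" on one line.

  r1 -= -2·r0 → [0,1,-1]
  r2 -= -2·r0 → [0,2,-1]
  r2 -= 2·r1 → [0,0,1]

L=[[1,0,0],[-2,1,0],[-2,2,1]] U=[[2,2,-1],[0,1,-1],[0,0,1]]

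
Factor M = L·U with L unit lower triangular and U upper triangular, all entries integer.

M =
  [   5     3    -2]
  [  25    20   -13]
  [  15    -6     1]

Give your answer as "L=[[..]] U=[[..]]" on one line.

  R1 -= 5·R0 → [0,5,-3]
  R2 -= 3·R0 → [0,-15,7]
  R2 -= -3·R1 → [0,0,-2]

L=[[1,0,0],[5,1,0],[3,-3,1]] U=[[5,3,-2],[0,5,-3],[0,0,-2]]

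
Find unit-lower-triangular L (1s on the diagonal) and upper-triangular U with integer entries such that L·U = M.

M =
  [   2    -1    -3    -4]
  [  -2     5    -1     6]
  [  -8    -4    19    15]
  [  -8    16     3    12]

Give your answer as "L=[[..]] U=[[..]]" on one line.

L=[[1,0,0,0],[-1,1,0,0],[-4,-2,1,0],[-4,3,-3,1]] U=[[2,-1,-3,-4],[0,4,-4,2],[0,0,-1,3],[0,0,0,-1]]

  R1 -= -1·R0 → [0,4,-4,2]
  R2 -= -4·R0 → [0,-8,7,-1]
  R3 -= -4·R0 → [0,12,-9,-4]
  R2 -= -2·R1 → [0,0,-1,3]
  R3 -= 3·R1 → [0,0,3,-10]
  R3 -= -3·R2 → [0,0,0,-1]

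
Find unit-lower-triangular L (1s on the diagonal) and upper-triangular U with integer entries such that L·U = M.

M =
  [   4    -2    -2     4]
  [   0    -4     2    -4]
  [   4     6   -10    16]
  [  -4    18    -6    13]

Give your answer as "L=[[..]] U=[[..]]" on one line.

L=[[1,0,0,0],[0,1,0,0],[1,-2,1,0],[-1,-4,0,1]] U=[[4,-2,-2,4],[0,-4,2,-4],[0,0,-4,4],[0,0,0,1]]

  row1 -= 0·row0 → [0,-4,2,-4]
  row2 -= 1·row0 → [0,8,-8,12]
  row3 -= -1·row0 → [0,16,-8,17]
  row2 -= -2·row1 → [0,0,-4,4]
  row3 -= -4·row1 → [0,0,0,1]
  row3 -= 0·row2 → [0,0,0,1]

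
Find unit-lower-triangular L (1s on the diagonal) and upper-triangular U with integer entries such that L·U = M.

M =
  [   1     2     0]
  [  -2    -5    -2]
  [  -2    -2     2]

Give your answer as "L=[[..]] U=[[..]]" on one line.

  R1 -= -2·R0 → [0,-1,-2]
  R2 -= -2·R0 → [0,2,2]
  R2 -= -2·R1 → [0,0,-2]

L=[[1,0,0],[-2,1,0],[-2,-2,1]] U=[[1,2,0],[0,-1,-2],[0,0,-2]]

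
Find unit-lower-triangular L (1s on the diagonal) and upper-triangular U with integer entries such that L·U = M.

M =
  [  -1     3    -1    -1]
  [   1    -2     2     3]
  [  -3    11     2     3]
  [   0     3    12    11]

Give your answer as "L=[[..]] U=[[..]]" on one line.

  row1 -= -1·row0 → [0,1,1,2]
  row2 -= 3·row0 → [0,2,5,6]
  row3 -= 0·row0 → [0,3,12,11]
  row2 -= 2·row1 → [0,0,3,2]
  row3 -= 3·row1 → [0,0,9,5]
  row3 -= 3·row2 → [0,0,0,-1]

L=[[1,0,0,0],[-1,1,0,0],[3,2,1,0],[0,3,3,1]] U=[[-1,3,-1,-1],[0,1,1,2],[0,0,3,2],[0,0,0,-1]]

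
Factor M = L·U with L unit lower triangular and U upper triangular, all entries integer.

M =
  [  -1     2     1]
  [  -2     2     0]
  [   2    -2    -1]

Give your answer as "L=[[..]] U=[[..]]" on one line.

L=[[1,0,0],[2,1,0],[-2,-1,1]] U=[[-1,2,1],[0,-2,-2],[0,0,-1]]

  row1 -= 2·row0 → [0,-2,-2]
  row2 -= -2·row0 → [0,2,1]
  row2 -= -1·row1 → [0,0,-1]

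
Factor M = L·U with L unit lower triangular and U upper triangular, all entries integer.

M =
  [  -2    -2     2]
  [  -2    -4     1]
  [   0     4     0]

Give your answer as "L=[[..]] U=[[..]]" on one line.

  row1 -= 1·row0 → [0,-2,-1]
  row2 -= 0·row0 → [0,4,0]
  row2 -= -2·row1 → [0,0,-2]

L=[[1,0,0],[1,1,0],[0,-2,1]] U=[[-2,-2,2],[0,-2,-1],[0,0,-2]]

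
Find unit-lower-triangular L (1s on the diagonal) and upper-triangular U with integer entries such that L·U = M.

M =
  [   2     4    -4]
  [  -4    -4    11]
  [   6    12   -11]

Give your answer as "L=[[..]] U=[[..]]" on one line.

L=[[1,0,0],[-2,1,0],[3,0,1]] U=[[2,4,-4],[0,4,3],[0,0,1]]

  row1 -= -2·row0 → [0,4,3]
  row2 -= 3·row0 → [0,0,1]
  row2 -= 0·row1 → [0,0,1]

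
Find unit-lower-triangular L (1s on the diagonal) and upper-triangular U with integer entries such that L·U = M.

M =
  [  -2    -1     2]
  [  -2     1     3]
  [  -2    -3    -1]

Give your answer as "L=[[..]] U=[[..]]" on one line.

  R1 -= 1·R0 → [0,2,1]
  R2 -= 1·R0 → [0,-2,-3]
  R2 -= -1·R1 → [0,0,-2]

L=[[1,0,0],[1,1,0],[1,-1,1]] U=[[-2,-1,2],[0,2,1],[0,0,-2]]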